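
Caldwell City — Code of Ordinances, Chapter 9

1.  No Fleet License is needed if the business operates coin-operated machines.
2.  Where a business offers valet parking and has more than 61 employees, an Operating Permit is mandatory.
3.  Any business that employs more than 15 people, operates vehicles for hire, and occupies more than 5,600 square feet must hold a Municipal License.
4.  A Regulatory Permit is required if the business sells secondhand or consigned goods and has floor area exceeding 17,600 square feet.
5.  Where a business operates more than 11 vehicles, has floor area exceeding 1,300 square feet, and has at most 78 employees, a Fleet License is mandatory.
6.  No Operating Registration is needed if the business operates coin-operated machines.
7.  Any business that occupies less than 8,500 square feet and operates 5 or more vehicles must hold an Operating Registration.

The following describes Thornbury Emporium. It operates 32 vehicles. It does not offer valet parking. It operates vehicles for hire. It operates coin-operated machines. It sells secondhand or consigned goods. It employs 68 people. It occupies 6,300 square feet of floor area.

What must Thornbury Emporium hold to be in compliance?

Municipal License

1. operates coin-operated machines → exempt from Fleet License.
2. does not offer valet parking; employees 68 > 61 → Operating Permit not required.
3. employees 68 > 15; operates vehicles for hire; floor area 6,300 square feet > 5,600 square feet → Municipal License required.
4. sells secondhand or consigned goods; floor area 6,300 square feet ≤ 17,600 square feet → Regulatory Permit not required.
5. vehicles 32 > 11; floor area 6,300 square feet > 1,300 square feet; employees 68 ≤ 78 → Fleet License required.
6. operates coin-operated machines → exempt from Operating Registration.
7. floor area 6,300 square feet < 8,500 square feet; vehicles 32 ≥ 5 → Operating Registration required.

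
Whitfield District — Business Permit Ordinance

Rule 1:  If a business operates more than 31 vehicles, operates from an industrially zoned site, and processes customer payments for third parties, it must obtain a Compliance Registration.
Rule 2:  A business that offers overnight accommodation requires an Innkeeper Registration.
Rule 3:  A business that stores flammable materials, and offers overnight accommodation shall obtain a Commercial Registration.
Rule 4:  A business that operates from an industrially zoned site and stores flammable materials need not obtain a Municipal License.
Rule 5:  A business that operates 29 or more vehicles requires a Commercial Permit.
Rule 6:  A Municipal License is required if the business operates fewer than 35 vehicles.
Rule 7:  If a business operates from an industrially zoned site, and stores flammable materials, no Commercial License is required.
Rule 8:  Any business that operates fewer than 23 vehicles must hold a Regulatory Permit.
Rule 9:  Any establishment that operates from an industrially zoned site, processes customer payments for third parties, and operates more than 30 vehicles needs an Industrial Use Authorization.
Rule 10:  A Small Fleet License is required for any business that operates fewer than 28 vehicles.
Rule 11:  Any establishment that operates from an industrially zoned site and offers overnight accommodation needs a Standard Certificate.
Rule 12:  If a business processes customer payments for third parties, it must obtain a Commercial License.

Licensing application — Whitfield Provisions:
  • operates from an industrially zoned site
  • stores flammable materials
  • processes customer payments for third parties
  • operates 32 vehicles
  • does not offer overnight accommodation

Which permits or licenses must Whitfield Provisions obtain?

Rule 1: vehicles 32 > 31; operates from an industrially zoned site; processes customer payments for third parties → Compliance Registration required.
Rule 2: does not offer overnight accommodation → Innkeeper Registration not required.
Rule 3: stores flammable materials; does not offer overnight accommodation → Commercial Registration not required.
Rule 4: operates from an industrially zoned site; stores flammable materials → exempt from Municipal License.
Rule 5: vehicles 32 ≥ 29 → Commercial Permit required.
Rule 6: vehicles 32 < 35 → Municipal License required.
Rule 7: operates from an industrially zoned site; stores flammable materials → exempt from Commercial License.
Rule 8: vehicles 32 ≥ 23 → Regulatory Permit not required.
Rule 9: operates from an industrially zoned site; processes customer payments for third parties; vehicles 32 > 30 → Industrial Use Authorization required.
Rule 10: vehicles 32 ≥ 28 → Small Fleet License not required.
Rule 11: operates from an industrially zoned site; does not offer overnight accommodation → Standard Certificate not required.
Rule 12: processes customer payments for third parties → Commercial License required.

Commercial Permit, Compliance Registration, Industrial Use Authorization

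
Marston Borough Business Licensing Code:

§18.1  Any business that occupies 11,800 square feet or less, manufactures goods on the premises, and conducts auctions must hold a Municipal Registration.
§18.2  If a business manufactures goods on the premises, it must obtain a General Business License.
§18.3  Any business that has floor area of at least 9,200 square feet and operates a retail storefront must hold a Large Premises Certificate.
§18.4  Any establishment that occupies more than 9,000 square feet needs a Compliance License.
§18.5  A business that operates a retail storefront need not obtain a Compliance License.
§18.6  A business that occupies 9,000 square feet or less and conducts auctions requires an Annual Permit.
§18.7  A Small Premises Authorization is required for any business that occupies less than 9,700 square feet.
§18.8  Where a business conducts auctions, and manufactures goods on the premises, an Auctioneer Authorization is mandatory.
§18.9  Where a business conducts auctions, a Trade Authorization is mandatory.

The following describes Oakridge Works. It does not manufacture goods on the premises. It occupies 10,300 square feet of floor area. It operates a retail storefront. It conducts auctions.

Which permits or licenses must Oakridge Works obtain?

Large Premises Certificate, Trade Authorization

§18.1 floor area 10,300 square feet ≤ 11,800 square feet; does not manufacture goods on the premises; conducts auctions → Municipal Registration not required.
§18.2 does not manufacture goods on the premises → General Business License not required.
§18.3 floor area 10,300 square feet ≥ 9,200 square feet; operates a retail storefront → Large Premises Certificate required.
§18.4 floor area 10,300 square feet > 9,000 square feet → Compliance License required.
§18.5 operates a retail storefront → exempt from Compliance License.
§18.6 floor area 10,300 square feet > 9,000 square feet; conducts auctions → Annual Permit not required.
§18.7 floor area 10,300 square feet ≥ 9,700 square feet → Small Premises Authorization not required.
§18.8 conducts auctions; does not manufacture goods on the premises → Auctioneer Authorization not required.
§18.9 conducts auctions → Trade Authorization required.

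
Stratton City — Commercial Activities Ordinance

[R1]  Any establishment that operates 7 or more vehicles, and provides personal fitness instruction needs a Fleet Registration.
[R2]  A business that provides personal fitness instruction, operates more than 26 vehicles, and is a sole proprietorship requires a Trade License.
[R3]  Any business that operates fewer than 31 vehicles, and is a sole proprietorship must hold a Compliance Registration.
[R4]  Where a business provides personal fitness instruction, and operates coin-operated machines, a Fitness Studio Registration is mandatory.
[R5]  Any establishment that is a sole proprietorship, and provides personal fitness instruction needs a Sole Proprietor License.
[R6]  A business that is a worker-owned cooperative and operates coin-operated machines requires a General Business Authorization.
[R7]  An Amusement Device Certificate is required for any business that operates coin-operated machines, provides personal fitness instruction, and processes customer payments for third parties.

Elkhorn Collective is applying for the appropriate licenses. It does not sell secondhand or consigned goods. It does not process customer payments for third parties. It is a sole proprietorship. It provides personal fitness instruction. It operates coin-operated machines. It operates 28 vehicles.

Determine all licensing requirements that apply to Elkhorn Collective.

Compliance Registration, Fitness Studio Registration, Fleet Registration, Sole Proprietor License, Trade License

[R1] vehicles 28 ≥ 7; provides personal fitness instruction → Fleet Registration required.
[R2] provides personal fitness instruction; vehicles 28 > 26; is a sole proprietorship → Trade License required.
[R3] vehicles 28 < 31; is a sole proprietorship → Compliance Registration required.
[R4] provides personal fitness instruction; operates coin-operated machines → Fitness Studio Registration required.
[R5] is a sole proprietorship; provides personal fitness instruction → Sole Proprietor License required.
[R6] is a sole proprietorship (not: is a worker-owned cooperative); operates coin-operated machines → General Business Authorization not required.
[R7] operates coin-operated machines; provides personal fitness instruction; does not process customer payments for third parties → Amusement Device Certificate not required.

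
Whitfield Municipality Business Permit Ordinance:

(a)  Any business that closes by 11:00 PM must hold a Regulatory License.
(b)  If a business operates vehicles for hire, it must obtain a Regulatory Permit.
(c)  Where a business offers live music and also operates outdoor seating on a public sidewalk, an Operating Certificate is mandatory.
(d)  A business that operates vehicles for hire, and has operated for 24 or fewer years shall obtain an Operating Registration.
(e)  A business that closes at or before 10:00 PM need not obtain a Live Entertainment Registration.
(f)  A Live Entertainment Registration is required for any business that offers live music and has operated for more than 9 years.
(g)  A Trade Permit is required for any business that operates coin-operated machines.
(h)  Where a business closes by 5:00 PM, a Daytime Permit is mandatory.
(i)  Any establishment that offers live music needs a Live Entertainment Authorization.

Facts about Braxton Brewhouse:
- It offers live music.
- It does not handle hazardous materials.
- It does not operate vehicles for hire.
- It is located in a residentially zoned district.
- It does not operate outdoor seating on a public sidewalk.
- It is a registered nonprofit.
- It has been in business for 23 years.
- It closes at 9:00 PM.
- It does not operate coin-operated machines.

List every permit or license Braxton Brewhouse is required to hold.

Live Entertainment Authorization, Regulatory License

(a) closes 9:00 PM, at/before 11:00 PM → Regulatory License required.
(b) does not operate vehicles for hire → Regulatory Permit not required.
(c) offers live music; does not operate outdoor seating on a public sidewalk → Operating Certificate not required.
(d) does not operate vehicles for hire; years in business 23 ≤ 24 → Operating Registration not required.
(e) closes 9:00 PM, at/before 10:00 PM → exempt from Live Entertainment Registration.
(f) offers live music; years in business 23 > 9 → Live Entertainment Registration required.
(g) does not operate coin-operated machines → Trade Permit not required.
(h) closes 9:00 PM, after 5:00 PM → Daytime Permit not required.
(i) offers live music → Live Entertainment Authorization required.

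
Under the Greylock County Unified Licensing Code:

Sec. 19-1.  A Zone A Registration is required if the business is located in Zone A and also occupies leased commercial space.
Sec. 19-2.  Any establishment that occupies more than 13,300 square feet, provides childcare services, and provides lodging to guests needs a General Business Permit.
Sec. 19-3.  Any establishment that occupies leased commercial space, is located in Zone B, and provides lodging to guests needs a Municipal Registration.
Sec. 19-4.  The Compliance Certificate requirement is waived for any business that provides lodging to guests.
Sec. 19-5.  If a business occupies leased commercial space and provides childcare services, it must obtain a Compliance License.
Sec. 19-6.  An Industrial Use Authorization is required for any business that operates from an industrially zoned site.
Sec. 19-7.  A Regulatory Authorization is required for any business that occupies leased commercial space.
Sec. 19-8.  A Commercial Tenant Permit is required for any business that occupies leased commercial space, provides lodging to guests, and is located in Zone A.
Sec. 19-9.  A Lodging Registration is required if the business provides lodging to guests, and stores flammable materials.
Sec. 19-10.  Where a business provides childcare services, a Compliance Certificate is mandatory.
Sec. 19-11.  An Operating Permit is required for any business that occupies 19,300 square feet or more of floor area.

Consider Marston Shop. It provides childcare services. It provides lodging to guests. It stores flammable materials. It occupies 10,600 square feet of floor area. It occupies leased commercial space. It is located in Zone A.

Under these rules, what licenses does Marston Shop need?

Commercial Tenant Permit, Compliance License, Lodging Registration, Regulatory Authorization, Zone A Registration

Sec. 19-1. is located in Zone A; occupies leased commercial space → Zone A Registration required.
Sec. 19-2. floor area 10,600 square feet ≤ 13,300 square feet; provides childcare services; provides lodging to guests → General Business Permit not required.
Sec. 19-3. occupies leased commercial space; is located in Zone A (not: is located in Zone B); provides lodging to guests → Municipal Registration not required.
Sec. 19-4. provides lodging to guests → exempt from Compliance Certificate.
Sec. 19-5. occupies leased commercial space; provides childcare services → Compliance License required.
Sec. 19-6. occupies leased commercial space (not: operates from an industrially zoned site) → Industrial Use Authorization not required.
Sec. 19-7. occupies leased commercial space → Regulatory Authorization required.
Sec. 19-8. occupies leased commercial space; provides lodging to guests; is located in Zone A → Commercial Tenant Permit required.
Sec. 19-9. provides lodging to guests; stores flammable materials → Lodging Registration required.
Sec. 19-10. provides childcare services → Compliance Certificate required.
Sec. 19-11. floor area 10,600 square feet < 19,300 square feet → Operating Permit not required.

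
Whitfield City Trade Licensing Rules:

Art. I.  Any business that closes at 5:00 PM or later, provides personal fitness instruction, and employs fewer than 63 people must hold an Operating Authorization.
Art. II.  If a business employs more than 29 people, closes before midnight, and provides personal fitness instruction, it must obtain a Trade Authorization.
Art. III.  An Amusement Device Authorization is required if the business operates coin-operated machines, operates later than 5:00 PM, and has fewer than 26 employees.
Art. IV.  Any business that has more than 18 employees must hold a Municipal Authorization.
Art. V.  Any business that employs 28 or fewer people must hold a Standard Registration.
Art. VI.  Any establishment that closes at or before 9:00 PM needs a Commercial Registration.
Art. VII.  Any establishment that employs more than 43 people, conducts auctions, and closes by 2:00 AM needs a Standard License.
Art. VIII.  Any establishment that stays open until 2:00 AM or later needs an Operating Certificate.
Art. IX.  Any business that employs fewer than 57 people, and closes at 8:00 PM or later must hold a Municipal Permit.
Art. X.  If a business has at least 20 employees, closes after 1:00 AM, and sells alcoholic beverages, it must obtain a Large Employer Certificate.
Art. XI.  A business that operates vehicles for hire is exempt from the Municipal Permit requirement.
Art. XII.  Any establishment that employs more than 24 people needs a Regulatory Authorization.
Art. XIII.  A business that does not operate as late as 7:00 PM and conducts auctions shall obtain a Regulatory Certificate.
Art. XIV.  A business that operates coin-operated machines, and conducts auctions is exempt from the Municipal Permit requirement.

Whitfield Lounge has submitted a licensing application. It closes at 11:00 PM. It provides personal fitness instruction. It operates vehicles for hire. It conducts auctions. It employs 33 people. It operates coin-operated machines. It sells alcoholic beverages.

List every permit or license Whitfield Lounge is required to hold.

Art. I. closes 11:00 PM, after 5:00 PM; provides personal fitness instruction; employees 33 < 63 → Operating Authorization required.
Art. II. employees 33 > 29; closes 11:00 PM, at/before midnight; provides personal fitness instruction → Trade Authorization required.
Art. III. operates coin-operated machines; closes 11:00 PM, after 5:00 PM; employees 33 ≥ 26 → Amusement Device Authorization not required.
Art. IV. employees 33 > 18 → Municipal Authorization required.
Art. V. employees 33 > 28 → Standard Registration not required.
Art. VI. closes 11:00 PM, after 9:00 PM → Commercial Registration not required.
Art. VII. employees 33 ≤ 43; conducts auctions; closes 11:00 PM, at/before 2:00 AM → Standard License not required.
Art. VIII. closes 11:00 PM, at/before 2:00 AM → Operating Certificate not required.
Art. IX. employees 33 < 57; closes 11:00 PM, after 8:00 PM → Municipal Permit required.
Art. X. employees 33 ≥ 20; closes 11:00 PM, at/before 1:00 AM; sells alcoholic beverages → Large Employer Certificate not required.
Art. XI. operates vehicles for hire → exempt from Municipal Permit.
Art. XII. employees 33 > 24 → Regulatory Authorization required.
Art. XIII. closes 11:00 PM, after 7:00 PM; conducts auctions → Regulatory Certificate not required.
Art. XIV. operates coin-operated machines; conducts auctions → exempt from Municipal Permit.

Municipal Authorization, Operating Authorization, Regulatory Authorization, Trade Authorization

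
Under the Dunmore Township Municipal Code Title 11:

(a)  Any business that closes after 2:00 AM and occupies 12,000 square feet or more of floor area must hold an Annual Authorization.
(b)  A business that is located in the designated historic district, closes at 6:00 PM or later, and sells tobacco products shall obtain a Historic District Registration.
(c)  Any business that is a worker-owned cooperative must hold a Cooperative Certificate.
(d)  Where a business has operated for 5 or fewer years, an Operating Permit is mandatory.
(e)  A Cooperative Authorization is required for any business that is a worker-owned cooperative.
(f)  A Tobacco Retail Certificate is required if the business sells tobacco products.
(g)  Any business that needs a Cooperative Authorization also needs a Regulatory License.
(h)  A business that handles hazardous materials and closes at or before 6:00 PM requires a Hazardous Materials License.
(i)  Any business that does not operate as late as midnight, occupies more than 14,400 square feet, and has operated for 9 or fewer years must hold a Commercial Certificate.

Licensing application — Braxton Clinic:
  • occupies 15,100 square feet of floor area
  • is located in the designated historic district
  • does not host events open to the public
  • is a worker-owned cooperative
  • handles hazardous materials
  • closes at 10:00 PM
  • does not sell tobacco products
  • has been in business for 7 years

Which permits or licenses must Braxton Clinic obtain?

(a) closes 10:00 PM, at/before 2:00 AM; floor area 15,100 square feet ≥ 12,000 square feet → Annual Authorization not required.
(b) is located in the designated historic district; closes 10:00 PM, after 6:00 PM; does not sell tobacco products → Historic District Registration not required.
(c) is a worker-owned cooperative → Cooperative Certificate required.
(d) years in business 7 > 5 → Operating Permit not required.
(e) is a worker-owned cooperative → Cooperative Authorization required.
(f) does not sell tobacco products → Tobacco Retail Certificate not required.
(g) Cooperative Authorization is required → Regulatory License also required.
(h) handles hazardous materials; closes 10:00 PM, after 6:00 PM → Hazardous Materials License not required.
(i) closes 10:00 PM, at/before midnight; floor area 15,100 square feet > 14,400 square feet; years in business 7 ≤ 9 → Commercial Certificate required.

Commercial Certificate, Cooperative Authorization, Cooperative Certificate, Regulatory License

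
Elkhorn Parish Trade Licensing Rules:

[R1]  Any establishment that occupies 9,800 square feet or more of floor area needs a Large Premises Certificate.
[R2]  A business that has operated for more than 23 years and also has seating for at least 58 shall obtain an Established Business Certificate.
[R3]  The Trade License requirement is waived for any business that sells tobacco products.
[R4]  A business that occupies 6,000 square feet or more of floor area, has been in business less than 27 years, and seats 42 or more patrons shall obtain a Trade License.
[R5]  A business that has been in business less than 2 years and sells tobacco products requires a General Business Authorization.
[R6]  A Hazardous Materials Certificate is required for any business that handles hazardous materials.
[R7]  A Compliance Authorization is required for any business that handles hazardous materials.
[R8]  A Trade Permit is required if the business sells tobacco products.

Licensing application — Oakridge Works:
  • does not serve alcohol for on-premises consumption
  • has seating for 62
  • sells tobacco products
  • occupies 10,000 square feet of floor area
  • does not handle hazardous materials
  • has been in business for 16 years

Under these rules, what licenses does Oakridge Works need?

Large Premises Certificate, Trade Permit

[R1] floor area 10,000 square feet ≥ 9,800 square feet → Large Premises Certificate required.
[R2] years in business 16 ≤ 23; seating 62 ≥ 58 → Established Business Certificate not required.
[R3] sells tobacco products → exempt from Trade License.
[R4] floor area 10,000 square feet ≥ 6,000 square feet; years in business 16 < 27; seating 62 ≥ 42 → Trade License required.
[R5] years in business 16 ≥ 2; sells tobacco products → General Business Authorization not required.
[R6] does not handle hazardous materials → Hazardous Materials Certificate not required.
[R7] does not handle hazardous materials → Compliance Authorization not required.
[R8] sells tobacco products → Trade Permit required.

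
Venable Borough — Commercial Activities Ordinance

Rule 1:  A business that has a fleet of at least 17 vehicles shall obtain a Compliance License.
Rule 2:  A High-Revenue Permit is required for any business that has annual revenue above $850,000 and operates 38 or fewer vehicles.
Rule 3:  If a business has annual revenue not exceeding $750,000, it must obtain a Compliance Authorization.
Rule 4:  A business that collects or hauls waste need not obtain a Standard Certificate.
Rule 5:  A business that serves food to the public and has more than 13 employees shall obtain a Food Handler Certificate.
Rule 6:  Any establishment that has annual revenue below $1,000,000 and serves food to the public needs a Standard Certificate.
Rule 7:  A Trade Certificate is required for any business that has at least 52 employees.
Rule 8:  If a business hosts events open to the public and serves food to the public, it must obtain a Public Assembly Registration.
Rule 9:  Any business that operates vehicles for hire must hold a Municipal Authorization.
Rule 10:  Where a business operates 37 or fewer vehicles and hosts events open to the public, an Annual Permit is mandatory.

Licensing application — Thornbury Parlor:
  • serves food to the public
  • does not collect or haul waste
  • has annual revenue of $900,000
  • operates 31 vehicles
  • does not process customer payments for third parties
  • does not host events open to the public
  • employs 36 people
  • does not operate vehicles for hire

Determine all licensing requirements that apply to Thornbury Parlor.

Rule 1: vehicles 31 ≥ 17 → Compliance License required.
Rule 2: revenue $900,000 > $850,000; vehicles 31 ≤ 38 → High-Revenue Permit required.
Rule 3: revenue $900,000 > $750,000 → Compliance Authorization not required.
Rule 4: does not collect or haul waste → Standard Certificate exemption does not apply.
Rule 5: serves food to the public; employees 36 > 13 → Food Handler Certificate required.
Rule 6: revenue $900,000 < $1,000,000; serves food to the public → Standard Certificate required.
Rule 7: employees 36 < 52 → Trade Certificate not required.
Rule 8: does not host events open to the public; serves food to the public → Public Assembly Registration not required.
Rule 9: does not operate vehicles for hire → Municipal Authorization not required.
Rule 10: vehicles 31 ≤ 37; does not host events open to the public → Annual Permit not required.

Compliance License, Food Handler Certificate, High-Revenue Permit, Standard Certificate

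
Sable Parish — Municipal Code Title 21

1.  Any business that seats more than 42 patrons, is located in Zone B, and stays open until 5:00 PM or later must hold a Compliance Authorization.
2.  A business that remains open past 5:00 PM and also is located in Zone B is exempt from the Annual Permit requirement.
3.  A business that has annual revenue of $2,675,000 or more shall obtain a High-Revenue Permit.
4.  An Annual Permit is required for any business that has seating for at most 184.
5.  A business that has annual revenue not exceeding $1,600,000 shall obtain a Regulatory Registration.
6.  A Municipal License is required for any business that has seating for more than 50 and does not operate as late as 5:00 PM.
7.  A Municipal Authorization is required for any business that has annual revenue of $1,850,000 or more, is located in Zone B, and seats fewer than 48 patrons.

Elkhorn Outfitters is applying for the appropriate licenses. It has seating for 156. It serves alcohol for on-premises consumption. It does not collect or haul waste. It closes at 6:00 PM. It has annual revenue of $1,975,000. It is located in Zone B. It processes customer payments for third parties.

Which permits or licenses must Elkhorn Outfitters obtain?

Compliance Authorization

1. seating 156 > 42; is located in Zone B; closes 6:00 PM, after 5:00 PM → Compliance Authorization required.
2. closes 6:00 PM, after 5:00 PM; is located in Zone B → exempt from Annual Permit.
3. revenue $1,975,000 < $2,675,000 → High-Revenue Permit not required.
4. seating 156 ≤ 184 → Annual Permit required.
5. revenue $1,975,000 > $1,600,000 → Regulatory Registration not required.
6. seating 156 > 50; closes 6:00 PM, after 5:00 PM → Municipal License not required.
7. revenue $1,975,000 ≥ $1,850,000; is located in Zone B; seating 156 ≥ 48 → Municipal Authorization not required.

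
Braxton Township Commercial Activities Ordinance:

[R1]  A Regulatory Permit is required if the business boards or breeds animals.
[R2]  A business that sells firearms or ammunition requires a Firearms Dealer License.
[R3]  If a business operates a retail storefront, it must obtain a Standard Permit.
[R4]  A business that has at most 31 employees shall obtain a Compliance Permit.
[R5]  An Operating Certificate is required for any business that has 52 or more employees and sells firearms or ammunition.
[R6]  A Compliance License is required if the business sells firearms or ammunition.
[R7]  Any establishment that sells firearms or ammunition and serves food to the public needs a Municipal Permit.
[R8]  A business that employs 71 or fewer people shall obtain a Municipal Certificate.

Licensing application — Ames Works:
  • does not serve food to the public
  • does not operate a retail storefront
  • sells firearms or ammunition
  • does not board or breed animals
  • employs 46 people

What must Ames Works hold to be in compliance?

Compliance License, Firearms Dealer License, Municipal Certificate

[R1] does not board or breed animals → Regulatory Permit not required.
[R2] sells firearms or ammunition → Firearms Dealer License required.
[R3] does not operate a retail storefront → Standard Permit not required.
[R4] employees 46 > 31 → Compliance Permit not required.
[R5] employees 46 < 52; sells firearms or ammunition → Operating Certificate not required.
[R6] sells firearms or ammunition → Compliance License required.
[R7] sells firearms or ammunition; does not serve food to the public → Municipal Permit not required.
[R8] employees 46 ≤ 71 → Municipal Certificate required.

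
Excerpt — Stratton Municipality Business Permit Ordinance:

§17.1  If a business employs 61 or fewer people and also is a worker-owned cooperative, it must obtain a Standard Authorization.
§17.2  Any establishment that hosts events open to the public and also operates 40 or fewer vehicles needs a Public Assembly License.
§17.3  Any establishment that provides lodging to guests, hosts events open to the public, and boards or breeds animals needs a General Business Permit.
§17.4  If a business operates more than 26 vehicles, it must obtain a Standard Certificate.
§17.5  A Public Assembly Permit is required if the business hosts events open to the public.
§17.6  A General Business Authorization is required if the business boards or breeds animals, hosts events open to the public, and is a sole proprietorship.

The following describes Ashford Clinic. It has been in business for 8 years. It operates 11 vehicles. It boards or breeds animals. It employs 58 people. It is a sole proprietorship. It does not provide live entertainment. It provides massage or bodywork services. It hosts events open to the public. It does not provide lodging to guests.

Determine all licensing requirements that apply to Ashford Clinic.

§17.1 employees 58 ≤ 61; is a sole proprietorship (not: is a worker-owned cooperative) → Standard Authorization not required.
§17.2 hosts events open to the public; vehicles 11 ≤ 40 → Public Assembly License required.
§17.3 does not provide lodging to guests; hosts events open to the public; boards or breeds animals → General Business Permit not required.
§17.4 vehicles 11 ≤ 26 → Standard Certificate not required.
§17.5 hosts events open to the public → Public Assembly Permit required.
§17.6 boards or breeds animals; hosts events open to the public; is a sole proprietorship → General Business Authorization required.

General Business Authorization, Public Assembly License, Public Assembly Permit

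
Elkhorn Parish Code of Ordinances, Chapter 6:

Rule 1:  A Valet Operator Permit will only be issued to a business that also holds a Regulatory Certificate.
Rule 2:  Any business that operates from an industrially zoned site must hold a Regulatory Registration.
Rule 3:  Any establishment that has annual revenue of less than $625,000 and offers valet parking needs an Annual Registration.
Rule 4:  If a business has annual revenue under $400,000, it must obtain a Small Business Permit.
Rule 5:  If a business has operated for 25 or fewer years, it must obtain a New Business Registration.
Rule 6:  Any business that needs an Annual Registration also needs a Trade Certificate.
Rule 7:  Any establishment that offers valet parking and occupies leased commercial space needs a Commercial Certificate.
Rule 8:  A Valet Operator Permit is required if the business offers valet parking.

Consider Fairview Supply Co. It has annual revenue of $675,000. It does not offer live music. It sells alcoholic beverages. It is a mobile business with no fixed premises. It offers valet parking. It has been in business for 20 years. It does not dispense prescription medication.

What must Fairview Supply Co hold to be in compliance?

New Business Registration, Regulatory Certificate, Valet Operator Permit

Rule 1: Valet Operator Permit is required → Regulatory Certificate also required.
Rule 2: is a mobile business with no fixed premises (not: operates from an industrially zoned site) → Regulatory Registration not required.
Rule 3: revenue $675,000 ≥ $625,000; offers valet parking → Annual Registration not required.
Rule 4: revenue $675,000 ≥ $400,000 → Small Business Permit not required.
Rule 5: years in business 20 ≤ 25 → New Business Registration required.
Rule 6: Annual Registration is not required → no effect.
Rule 7: offers valet parking; is a mobile business with no fixed premises (not: occupies leased commercial space) → Commercial Certificate not required.
Rule 8: offers valet parking → Valet Operator Permit required.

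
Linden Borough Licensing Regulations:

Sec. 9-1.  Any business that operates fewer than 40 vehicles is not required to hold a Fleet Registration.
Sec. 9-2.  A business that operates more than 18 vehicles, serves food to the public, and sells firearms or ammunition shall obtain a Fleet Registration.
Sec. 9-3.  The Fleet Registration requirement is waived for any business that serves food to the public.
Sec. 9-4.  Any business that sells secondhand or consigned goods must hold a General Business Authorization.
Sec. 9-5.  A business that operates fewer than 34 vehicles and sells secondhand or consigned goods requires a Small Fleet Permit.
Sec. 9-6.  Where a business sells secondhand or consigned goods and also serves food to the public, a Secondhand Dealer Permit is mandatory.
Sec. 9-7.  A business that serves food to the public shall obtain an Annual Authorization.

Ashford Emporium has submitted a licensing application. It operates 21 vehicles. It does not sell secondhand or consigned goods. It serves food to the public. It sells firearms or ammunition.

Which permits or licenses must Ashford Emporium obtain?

Annual Authorization

Sec. 9-1. vehicles 21 < 40 → exempt from Fleet Registration.
Sec. 9-2. vehicles 21 > 18; serves food to the public; sells firearms or ammunition → Fleet Registration required.
Sec. 9-3. serves food to the public → exempt from Fleet Registration.
Sec. 9-4. does not sell secondhand or consigned goods → General Business Authorization not required.
Sec. 9-5. vehicles 21 < 34; does not sell secondhand or consigned goods → Small Fleet Permit not required.
Sec. 9-6. does not sell secondhand or consigned goods; serves food to the public → Secondhand Dealer Permit not required.
Sec. 9-7. serves food to the public → Annual Authorization required.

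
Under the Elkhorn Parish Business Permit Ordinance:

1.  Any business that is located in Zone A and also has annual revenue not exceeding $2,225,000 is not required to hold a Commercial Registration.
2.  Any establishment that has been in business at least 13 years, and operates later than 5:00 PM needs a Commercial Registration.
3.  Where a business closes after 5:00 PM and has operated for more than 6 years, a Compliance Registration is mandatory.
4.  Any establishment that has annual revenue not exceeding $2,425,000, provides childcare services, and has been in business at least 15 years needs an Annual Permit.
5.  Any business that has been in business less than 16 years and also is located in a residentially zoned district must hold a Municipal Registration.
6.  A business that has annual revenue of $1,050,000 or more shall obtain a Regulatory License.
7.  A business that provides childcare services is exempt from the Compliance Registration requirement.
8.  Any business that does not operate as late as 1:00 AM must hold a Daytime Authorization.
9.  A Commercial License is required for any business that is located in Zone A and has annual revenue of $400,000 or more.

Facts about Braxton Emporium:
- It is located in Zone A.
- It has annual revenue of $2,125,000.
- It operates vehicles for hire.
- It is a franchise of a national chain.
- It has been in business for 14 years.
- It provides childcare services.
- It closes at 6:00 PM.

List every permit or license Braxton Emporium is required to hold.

1. is located in Zone A; revenue $2,125,000 ≤ $2,225,000 → exempt from Commercial Registration.
2. years in business 14 ≥ 13; closes 6:00 PM, after 5:00 PM → Commercial Registration required.
3. closes 6:00 PM, after 5:00 PM; years in business 14 > 6 → Compliance Registration required.
4. revenue $2,125,000 ≤ $2,425,000; provides childcare services; years in business 14 < 15 → Annual Permit not required.
5. years in business 14 < 16; is located in Zone A (not: is located in a residentially zoned district) → Municipal Registration not required.
6. revenue $2,125,000 ≥ $1,050,000 → Regulatory License required.
7. provides childcare services → exempt from Compliance Registration.
8. closes 6:00 PM, at/before 1:00 AM → Daytime Authorization required.
9. is located in Zone A; revenue $2,125,000 ≥ $400,000 → Commercial License required.

Commercial License, Daytime Authorization, Regulatory License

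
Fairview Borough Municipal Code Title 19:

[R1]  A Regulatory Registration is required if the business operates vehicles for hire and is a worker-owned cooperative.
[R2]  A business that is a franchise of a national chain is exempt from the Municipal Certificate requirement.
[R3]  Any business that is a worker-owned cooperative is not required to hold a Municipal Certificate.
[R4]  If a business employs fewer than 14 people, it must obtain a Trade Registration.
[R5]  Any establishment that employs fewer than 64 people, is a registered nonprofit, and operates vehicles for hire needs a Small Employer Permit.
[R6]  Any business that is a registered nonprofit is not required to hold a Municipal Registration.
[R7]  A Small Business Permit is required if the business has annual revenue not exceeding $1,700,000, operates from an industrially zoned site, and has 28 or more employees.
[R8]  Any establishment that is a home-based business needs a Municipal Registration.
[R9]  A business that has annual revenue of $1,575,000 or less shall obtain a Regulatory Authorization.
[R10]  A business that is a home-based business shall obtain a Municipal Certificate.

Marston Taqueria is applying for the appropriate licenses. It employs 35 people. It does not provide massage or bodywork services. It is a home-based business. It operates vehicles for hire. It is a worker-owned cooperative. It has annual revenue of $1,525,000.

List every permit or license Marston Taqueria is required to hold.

Municipal Registration, Regulatory Authorization, Regulatory Registration

[R1] operates vehicles for hire; is a worker-owned cooperative → Regulatory Registration required.
[R2] is a worker-owned cooperative (not: is a franchise of a national chain) → Municipal Certificate exemption does not apply.
[R3] is a worker-owned cooperative → exempt from Municipal Certificate.
[R4] employees 35 ≥ 14 → Trade Registration not required.
[R5] employees 35 < 64; is a worker-owned cooperative (not: is a registered nonprofit); operates vehicles for hire → Small Employer Permit not required.
[R6] is a worker-owned cooperative (not: is a registered nonprofit) → Municipal Registration exemption does not apply.
[R7] revenue $1,525,000 ≤ $1,700,000; is a home-based business (not: operates from an industrially zoned site); employees 35 ≥ 28 → Small Business Permit not required.
[R8] is a home-based business → Municipal Registration required.
[R9] revenue $1,525,000 ≤ $1,575,000 → Regulatory Authorization required.
[R10] is a home-based business → Municipal Certificate required.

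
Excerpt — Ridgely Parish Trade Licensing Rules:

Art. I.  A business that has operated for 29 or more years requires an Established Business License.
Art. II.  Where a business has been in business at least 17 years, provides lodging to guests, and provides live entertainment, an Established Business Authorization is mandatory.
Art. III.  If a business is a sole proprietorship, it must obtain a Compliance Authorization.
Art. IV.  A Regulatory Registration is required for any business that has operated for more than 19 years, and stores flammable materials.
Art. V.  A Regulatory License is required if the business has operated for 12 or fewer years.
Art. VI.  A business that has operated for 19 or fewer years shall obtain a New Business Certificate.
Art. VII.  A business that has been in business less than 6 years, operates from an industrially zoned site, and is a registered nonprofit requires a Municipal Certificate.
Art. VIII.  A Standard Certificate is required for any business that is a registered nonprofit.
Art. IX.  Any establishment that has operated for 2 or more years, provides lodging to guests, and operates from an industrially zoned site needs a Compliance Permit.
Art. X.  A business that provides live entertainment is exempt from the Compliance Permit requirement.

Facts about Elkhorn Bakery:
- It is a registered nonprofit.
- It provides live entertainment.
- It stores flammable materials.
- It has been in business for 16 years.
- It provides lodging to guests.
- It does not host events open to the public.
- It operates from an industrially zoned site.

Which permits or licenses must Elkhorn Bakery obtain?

Art. I. years in business 16 < 29 → Established Business License not required.
Art. II. years in business 16 < 17; provides lodging to guests; provides live entertainment → Established Business Authorization not required.
Art. III. is a registered nonprofit (not: is a sole proprietorship) → Compliance Authorization not required.
Art. IV. years in business 16 ≤ 19; stores flammable materials → Regulatory Registration not required.
Art. V. years in business 16 > 12 → Regulatory License not required.
Art. VI. years in business 16 ≤ 19 → New Business Certificate required.
Art. VII. years in business 16 ≥ 6; operates from an industrially zoned site; is a registered nonprofit → Municipal Certificate not required.
Art. VIII. is a registered nonprofit → Standard Certificate required.
Art. IX. years in business 16 ≥ 2; provides lodging to guests; operates from an industrially zoned site → Compliance Permit required.
Art. X. provides live entertainment → exempt from Compliance Permit.

New Business Certificate, Standard Certificate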